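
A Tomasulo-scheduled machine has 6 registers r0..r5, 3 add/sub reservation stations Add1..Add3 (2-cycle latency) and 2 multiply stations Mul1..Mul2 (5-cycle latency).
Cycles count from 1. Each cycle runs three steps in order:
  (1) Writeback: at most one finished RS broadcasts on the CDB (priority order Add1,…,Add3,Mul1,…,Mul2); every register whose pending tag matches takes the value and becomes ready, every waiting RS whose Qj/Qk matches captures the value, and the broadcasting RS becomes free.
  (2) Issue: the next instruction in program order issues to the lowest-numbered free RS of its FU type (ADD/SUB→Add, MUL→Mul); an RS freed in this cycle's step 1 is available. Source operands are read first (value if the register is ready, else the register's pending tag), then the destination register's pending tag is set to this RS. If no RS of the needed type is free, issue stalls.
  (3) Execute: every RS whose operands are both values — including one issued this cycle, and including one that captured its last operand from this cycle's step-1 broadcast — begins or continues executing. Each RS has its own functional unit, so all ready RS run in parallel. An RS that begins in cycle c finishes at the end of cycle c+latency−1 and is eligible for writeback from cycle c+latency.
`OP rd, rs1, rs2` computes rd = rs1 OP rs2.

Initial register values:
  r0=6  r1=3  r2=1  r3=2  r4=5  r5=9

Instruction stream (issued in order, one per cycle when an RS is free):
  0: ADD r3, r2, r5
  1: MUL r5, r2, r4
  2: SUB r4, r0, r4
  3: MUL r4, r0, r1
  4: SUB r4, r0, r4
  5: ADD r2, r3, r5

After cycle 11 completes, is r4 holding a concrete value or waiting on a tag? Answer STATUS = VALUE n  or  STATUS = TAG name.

STATUS = TAG Add1

  c1: issue ADD r3<-Add1  regs: r0:6,r1:3,r2:1,r3:Add1,r4:5,r5:9
  c2: issue MUL r5<-Mul1  regs: r0:6,r1:3,r2:1,r3:Add1,r4:5,r5:Mul1
  c3: CDB Add1=10; issue SUB r4<-Add1  regs: r0:6,r1:3,r2:1,r3:10,r4:Add1,r5:Mul1
  c4: issue MUL r4<-Mul2  regs: r0:6,r1:3,r2:1,r3:10,r4:Mul2,r5:Mul1
  c5: CDB Add1=1; issue SUB r4<-Add1  regs: r0:6,r1:3,r2:1,r3:10,r4:Add1,r5:Mul1
  c6: issue ADD r2<-Add2  regs: r0:6,r1:3,r2:Add2,r3:10,r4:Add1,r5:Mul1
  c7: CDB Mul1=5  regs: r0:6,r1:3,r2:Add2,r3:10,r4:Add1,r5:5
  c8: -  regs: r0:6,r1:3,r2:Add2,r3:10,r4:Add1,r5:5
  c9: CDB Add2=15  regs: r0:6,r1:3,r2:15,r3:10,r4:Add1,r5:5
  c10: CDB Mul2=18  regs: r0:6,r1:3,r2:15,r3:10,r4:Add1,r5:5
  c11: -  regs: r0:6,r1:3,r2:15,r3:10,r4:Add1,r5:5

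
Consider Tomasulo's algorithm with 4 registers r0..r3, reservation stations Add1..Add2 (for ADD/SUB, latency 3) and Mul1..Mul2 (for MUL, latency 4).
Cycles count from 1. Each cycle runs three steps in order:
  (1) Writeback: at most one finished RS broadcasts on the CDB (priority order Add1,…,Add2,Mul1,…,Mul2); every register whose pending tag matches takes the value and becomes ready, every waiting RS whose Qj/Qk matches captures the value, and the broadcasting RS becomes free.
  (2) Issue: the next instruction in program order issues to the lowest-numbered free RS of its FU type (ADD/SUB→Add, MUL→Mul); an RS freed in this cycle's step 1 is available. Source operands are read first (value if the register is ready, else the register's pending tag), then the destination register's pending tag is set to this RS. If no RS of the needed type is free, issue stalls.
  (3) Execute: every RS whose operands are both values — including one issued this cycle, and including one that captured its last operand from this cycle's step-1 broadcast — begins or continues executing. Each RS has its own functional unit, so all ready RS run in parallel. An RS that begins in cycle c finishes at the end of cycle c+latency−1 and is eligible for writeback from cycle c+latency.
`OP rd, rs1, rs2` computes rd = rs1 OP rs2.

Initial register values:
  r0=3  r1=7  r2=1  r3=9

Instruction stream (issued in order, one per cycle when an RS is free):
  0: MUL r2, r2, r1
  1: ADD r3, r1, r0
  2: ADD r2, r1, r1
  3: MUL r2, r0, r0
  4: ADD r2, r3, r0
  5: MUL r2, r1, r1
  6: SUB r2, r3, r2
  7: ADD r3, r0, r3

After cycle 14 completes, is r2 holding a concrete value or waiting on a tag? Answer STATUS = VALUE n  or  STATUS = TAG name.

c1: issue MUL r2<-Mul1 | r0:3,r1:7,r2:Mul1,r3:9
c2: issue ADD r3<-Add1 | r0:3,r1:7,r2:Mul1,r3:Add1
c3: issue ADD r2<-Add2 | r0:3,r1:7,r2:Add2,r3:Add1
c4: issue MUL r2<-Mul2 | r0:3,r1:7,r2:Mul2,r3:Add1
c5: CDB Add1=10; issue ADD r2<-Add1 | r0:3,r1:7,r2:Add1,r3:10
c6: CDB Add2=14; stall | r0:3,r1:7,r2:Add1,r3:10
c7: CDB Mul1=7; issue MUL r2<-Mul1 | r0:3,r1:7,r2:Mul1,r3:10
c8: CDB Add1=13; issue SUB r2<-Add1 | r0:3,r1:7,r2:Add1,r3:10
c9: CDB Mul2=9; issue ADD r3<-Add2 | r0:3,r1:7,r2:Add1,r3:Add2
c10: - | r0:3,r1:7,r2:Add1,r3:Add2
c11: CDB Mul1=49 | r0:3,r1:7,r2:Add1,r3:Add2
c12: CDB Add2=13 | r0:3,r1:7,r2:Add1,r3:13
c13: - | r0:3,r1:7,r2:Add1,r3:13
c14: CDB Add1=-39 | r0:3,r1:7,r2:-39,r3:13

STATUS = VALUE -39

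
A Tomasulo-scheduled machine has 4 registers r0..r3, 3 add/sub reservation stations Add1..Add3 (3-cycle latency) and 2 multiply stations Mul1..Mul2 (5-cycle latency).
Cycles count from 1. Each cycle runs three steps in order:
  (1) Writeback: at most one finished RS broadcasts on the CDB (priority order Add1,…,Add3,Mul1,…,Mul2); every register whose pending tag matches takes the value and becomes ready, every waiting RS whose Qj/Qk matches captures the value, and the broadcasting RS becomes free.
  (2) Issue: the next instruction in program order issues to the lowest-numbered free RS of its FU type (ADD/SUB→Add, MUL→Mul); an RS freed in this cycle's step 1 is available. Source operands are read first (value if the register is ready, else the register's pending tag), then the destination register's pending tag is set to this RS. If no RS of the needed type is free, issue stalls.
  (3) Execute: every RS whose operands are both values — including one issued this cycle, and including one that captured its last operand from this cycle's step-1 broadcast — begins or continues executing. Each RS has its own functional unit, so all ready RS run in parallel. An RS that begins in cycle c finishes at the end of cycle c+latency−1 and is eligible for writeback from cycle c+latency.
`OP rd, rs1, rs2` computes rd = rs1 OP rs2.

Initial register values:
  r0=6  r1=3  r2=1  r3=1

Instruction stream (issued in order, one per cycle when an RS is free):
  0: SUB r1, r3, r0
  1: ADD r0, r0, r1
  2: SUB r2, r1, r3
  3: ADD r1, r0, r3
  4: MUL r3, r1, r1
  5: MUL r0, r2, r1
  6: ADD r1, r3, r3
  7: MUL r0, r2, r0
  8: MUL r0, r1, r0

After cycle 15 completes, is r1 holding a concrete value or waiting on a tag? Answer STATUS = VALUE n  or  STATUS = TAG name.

  c1: issue SUB r1<-Add1  regs: r0:6,r1:Add1,r2:1,r3:1
  c2: issue ADD r0<-Add2  regs: r0:Add2,r1:Add1,r2:1,r3:1
  c3: issue SUB r2<-Add3  regs: r0:Add2,r1:Add1,r2:Add3,r3:1
  c4: CDB Add1=-5; issue ADD r1<-Add1  regs: r0:Add2,r1:Add1,r2:Add3,r3:1
  c5: issue MUL r3<-Mul1  regs: r0:Add2,r1:Add1,r2:Add3,r3:Mul1
  c6: issue MUL r0<-Mul2  regs: r0:Mul2,r1:Add1,r2:Add3,r3:Mul1
  c7: CDB Add2=1; issue ADD r1<-Add2  regs: r0:Mul2,r1:Add2,r2:Add3,r3:Mul1
  c8: CDB Add3=-6; stall  regs: r0:Mul2,r1:Add2,r2:-6,r3:Mul1
  c9: stall  regs: r0:Mul2,r1:Add2,r2:-6,r3:Mul1
  c10: CDB Add1=2; stall  regs: r0:Mul2,r1:Add2,r2:-6,r3:Mul1
  c11: stall  regs: r0:Mul2,r1:Add2,r2:-6,r3:Mul1
  c12: stall  regs: r0:Mul2,r1:Add2,r2:-6,r3:Mul1
  c13: stall  regs: r0:Mul2,r1:Add2,r2:-6,r3:Mul1
  c14: stall  regs: r0:Mul2,r1:Add2,r2:-6,r3:Mul1
  c15: CDB Mul1=4; issue MUL r0<-Mul1  regs: r0:Mul1,r1:Add2,r2:-6,r3:4

STATUS = TAG Add2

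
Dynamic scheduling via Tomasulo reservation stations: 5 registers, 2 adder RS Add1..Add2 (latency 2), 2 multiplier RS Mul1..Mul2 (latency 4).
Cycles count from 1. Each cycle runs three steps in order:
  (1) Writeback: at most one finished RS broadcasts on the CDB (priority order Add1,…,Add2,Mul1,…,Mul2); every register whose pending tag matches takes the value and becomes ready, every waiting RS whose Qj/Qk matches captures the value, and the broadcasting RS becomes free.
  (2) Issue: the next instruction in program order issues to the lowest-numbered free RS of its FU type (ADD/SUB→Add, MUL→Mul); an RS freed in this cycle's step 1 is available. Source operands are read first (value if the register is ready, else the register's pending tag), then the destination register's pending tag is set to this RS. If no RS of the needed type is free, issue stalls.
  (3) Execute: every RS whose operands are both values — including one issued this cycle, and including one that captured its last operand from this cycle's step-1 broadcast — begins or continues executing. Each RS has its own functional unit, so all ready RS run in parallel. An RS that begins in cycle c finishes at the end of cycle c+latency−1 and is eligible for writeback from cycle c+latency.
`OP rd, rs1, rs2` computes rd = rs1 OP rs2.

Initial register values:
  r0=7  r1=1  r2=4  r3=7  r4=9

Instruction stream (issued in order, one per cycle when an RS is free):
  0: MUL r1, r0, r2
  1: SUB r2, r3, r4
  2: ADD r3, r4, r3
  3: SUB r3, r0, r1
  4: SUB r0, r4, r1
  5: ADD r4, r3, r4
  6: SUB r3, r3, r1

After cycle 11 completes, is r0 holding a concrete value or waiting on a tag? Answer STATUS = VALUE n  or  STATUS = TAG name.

STATUS = VALUE -19

  c1: issue MUL r1<-Mul1  regs: r0:7,r1:Mul1,r2:4,r3:7,r4:9
  c2: issue SUB r2<-Add1  regs: r0:7,r1:Mul1,r2:Add1,r3:7,r4:9
  c3: issue ADD r3<-Add2  regs: r0:7,r1:Mul1,r2:Add1,r3:Add2,r4:9
  c4: CDB Add1=-2; issue SUB r3<-Add1  regs: r0:7,r1:Mul1,r2:-2,r3:Add1,r4:9
  c5: CDB Add2=16; issue SUB r0<-Add2  regs: r0:Add2,r1:Mul1,r2:-2,r3:Add1,r4:9
  c6: CDB Mul1=28; stall  regs: r0:Add2,r1:28,r2:-2,r3:Add1,r4:9
  c7: stall  regs: r0:Add2,r1:28,r2:-2,r3:Add1,r4:9
  c8: CDB Add1=-21; issue ADD r4<-Add1  regs: r0:Add2,r1:28,r2:-2,r3:-21,r4:Add1
  c9: CDB Add2=-19; issue SUB r3<-Add2  regs: r0:-19,r1:28,r2:-2,r3:Add2,r4:Add1
  c10: CDB Add1=-12  regs: r0:-19,r1:28,r2:-2,r3:Add2,r4:-12
  c11: CDB Add2=-49  regs: r0:-19,r1:28,r2:-2,r3:-49,r4:-12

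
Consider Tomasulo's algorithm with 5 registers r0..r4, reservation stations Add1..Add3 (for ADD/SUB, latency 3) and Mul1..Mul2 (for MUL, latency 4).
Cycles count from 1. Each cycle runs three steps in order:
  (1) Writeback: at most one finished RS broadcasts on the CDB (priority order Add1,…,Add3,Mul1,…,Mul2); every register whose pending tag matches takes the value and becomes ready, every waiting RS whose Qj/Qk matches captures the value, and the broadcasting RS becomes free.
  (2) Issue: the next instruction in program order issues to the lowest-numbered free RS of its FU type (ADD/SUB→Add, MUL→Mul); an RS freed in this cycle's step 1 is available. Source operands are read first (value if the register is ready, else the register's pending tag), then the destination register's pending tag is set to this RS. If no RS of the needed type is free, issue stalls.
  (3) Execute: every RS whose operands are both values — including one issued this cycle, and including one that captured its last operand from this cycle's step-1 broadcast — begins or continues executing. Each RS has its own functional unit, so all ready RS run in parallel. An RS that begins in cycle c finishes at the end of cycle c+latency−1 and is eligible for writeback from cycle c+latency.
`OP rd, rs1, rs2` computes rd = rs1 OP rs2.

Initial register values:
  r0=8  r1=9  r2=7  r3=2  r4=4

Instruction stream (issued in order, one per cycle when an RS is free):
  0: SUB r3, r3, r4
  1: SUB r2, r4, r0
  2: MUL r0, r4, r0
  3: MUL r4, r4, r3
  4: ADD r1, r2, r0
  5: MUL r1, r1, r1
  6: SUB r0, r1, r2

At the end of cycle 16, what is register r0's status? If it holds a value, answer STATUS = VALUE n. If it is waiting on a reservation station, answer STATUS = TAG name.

STATUS = TAG Add2

c1: issue SUB r3<-Add1 | r0:8,r1:9,r2:7,r3:Add1,r4:4
c2: issue SUB r2<-Add2 | r0:8,r1:9,r2:Add2,r3:Add1,r4:4
c3: issue MUL r0<-Mul1 | r0:Mul1,r1:9,r2:Add2,r3:Add1,r4:4
c4: CDB Add1=-2; issue MUL r4<-Mul2 | r0:Mul1,r1:9,r2:Add2,r3:-2,r4:Mul2
c5: CDB Add2=-4; issue ADD r1<-Add1 | r0:Mul1,r1:Add1,r2:-4,r3:-2,r4:Mul2
c6: stall | r0:Mul1,r1:Add1,r2:-4,r3:-2,r4:Mul2
c7: CDB Mul1=32; issue MUL r1<-Mul1 | r0:32,r1:Mul1,r2:-4,r3:-2,r4:Mul2
c8: CDB Mul2=-8; issue SUB r0<-Add2 | r0:Add2,r1:Mul1,r2:-4,r3:-2,r4:-8
c9: - | r0:Add2,r1:Mul1,r2:-4,r3:-2,r4:-8
c10: CDB Add1=28 | r0:Add2,r1:Mul1,r2:-4,r3:-2,r4:-8
c11: - | r0:Add2,r1:Mul1,r2:-4,r3:-2,r4:-8
c12: - | r0:Add2,r1:Mul1,r2:-4,r3:-2,r4:-8
c13: - | r0:Add2,r1:Mul1,r2:-4,r3:-2,r4:-8
c14: CDB Mul1=784 | r0:Add2,r1:784,r2:-4,r3:-2,r4:-8
c15: - | r0:Add2,r1:784,r2:-4,r3:-2,r4:-8
c16: - | r0:Add2,r1:784,r2:-4,r3:-2,r4:-8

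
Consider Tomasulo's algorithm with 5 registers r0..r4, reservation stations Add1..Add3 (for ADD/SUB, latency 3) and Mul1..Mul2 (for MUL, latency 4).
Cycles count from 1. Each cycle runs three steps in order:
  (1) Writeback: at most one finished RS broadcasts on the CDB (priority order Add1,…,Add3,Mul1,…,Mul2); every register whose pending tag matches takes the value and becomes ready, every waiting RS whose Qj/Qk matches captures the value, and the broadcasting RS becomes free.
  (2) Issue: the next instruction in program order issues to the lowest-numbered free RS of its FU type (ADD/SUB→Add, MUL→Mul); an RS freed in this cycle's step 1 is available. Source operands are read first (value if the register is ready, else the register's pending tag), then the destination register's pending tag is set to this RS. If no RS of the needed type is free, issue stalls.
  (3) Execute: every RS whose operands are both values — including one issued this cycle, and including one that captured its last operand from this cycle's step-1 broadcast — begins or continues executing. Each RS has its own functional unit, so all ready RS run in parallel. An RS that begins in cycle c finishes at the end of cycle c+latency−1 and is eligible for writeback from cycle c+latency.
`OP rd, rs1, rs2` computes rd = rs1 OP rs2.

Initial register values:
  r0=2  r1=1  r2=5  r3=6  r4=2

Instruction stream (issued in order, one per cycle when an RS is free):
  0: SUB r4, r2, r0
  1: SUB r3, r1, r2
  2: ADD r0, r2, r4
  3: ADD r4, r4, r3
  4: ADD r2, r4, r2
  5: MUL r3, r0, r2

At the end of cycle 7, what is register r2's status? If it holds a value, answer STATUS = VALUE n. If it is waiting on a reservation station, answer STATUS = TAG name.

cycle 1: issue SUB r4<-Add1 // r0:2,r1:1,r2:5,r3:6,r4:Add1
cycle 2: issue SUB r3<-Add2 // r0:2,r1:1,r2:5,r3:Add2,r4:Add1
cycle 3: issue ADD r0<-Add3 // r0:Add3,r1:1,r2:5,r3:Add2,r4:Add1
cycle 4: CDB Add1=3; issue ADD r4<-Add1 // r0:Add3,r1:1,r2:5,r3:Add2,r4:Add1
cycle 5: CDB Add2=-4; issue ADD r2<-Add2 // r0:Add3,r1:1,r2:Add2,r3:-4,r4:Add1
cycle 6: issue MUL r3<-Mul1 // r0:Add3,r1:1,r2:Add2,r3:Mul1,r4:Add1
cycle 7: CDB Add3=8 // r0:8,r1:1,r2:Add2,r3:Mul1,r4:Add1

STATUS = TAG Add2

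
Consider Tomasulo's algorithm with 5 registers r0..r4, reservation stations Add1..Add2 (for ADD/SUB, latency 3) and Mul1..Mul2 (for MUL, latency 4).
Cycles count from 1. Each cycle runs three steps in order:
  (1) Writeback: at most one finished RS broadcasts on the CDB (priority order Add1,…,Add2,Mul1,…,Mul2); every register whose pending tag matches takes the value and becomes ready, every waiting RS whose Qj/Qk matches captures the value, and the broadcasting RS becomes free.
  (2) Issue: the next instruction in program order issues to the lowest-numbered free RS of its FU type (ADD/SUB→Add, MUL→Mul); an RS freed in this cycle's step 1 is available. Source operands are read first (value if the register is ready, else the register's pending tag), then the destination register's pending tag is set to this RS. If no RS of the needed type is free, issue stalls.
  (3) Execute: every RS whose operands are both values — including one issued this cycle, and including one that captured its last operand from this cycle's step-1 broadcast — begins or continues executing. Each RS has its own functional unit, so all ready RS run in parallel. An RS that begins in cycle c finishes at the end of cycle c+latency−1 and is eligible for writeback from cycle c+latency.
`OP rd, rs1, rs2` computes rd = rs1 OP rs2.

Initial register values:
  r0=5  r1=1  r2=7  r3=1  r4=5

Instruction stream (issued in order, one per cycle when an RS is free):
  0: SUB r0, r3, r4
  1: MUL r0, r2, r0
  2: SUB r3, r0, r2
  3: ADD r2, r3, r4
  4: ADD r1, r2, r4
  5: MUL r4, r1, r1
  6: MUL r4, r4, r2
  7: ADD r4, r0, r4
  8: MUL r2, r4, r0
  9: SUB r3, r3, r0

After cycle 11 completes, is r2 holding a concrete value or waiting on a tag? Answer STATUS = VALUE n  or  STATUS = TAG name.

c1: issue SUB r0<-Add1 | r0:Add1,r1:1,r2:7,r3:1,r4:5
c2: issue MUL r0<-Mul1 | r0:Mul1,r1:1,r2:7,r3:1,r4:5
c3: issue SUB r3<-Add2 | r0:Mul1,r1:1,r2:7,r3:Add2,r4:5
c4: CDB Add1=-4; issue ADD r2<-Add1 | r0:Mul1,r1:1,r2:Add1,r3:Add2,r4:5
c5: stall | r0:Mul1,r1:1,r2:Add1,r3:Add2,r4:5
c6: stall | r0:Mul1,r1:1,r2:Add1,r3:Add2,r4:5
c7: stall | r0:Mul1,r1:1,r2:Add1,r3:Add2,r4:5
c8: CDB Mul1=-28; stall | r0:-28,r1:1,r2:Add1,r3:Add2,r4:5
c9: stall | r0:-28,r1:1,r2:Add1,r3:Add2,r4:5
c10: stall | r0:-28,r1:1,r2:Add1,r3:Add2,r4:5
c11: CDB Add2=-35; issue ADD r1<-Add2 | r0:-28,r1:Add2,r2:Add1,r3:-35,r4:5

STATUS = TAG Add1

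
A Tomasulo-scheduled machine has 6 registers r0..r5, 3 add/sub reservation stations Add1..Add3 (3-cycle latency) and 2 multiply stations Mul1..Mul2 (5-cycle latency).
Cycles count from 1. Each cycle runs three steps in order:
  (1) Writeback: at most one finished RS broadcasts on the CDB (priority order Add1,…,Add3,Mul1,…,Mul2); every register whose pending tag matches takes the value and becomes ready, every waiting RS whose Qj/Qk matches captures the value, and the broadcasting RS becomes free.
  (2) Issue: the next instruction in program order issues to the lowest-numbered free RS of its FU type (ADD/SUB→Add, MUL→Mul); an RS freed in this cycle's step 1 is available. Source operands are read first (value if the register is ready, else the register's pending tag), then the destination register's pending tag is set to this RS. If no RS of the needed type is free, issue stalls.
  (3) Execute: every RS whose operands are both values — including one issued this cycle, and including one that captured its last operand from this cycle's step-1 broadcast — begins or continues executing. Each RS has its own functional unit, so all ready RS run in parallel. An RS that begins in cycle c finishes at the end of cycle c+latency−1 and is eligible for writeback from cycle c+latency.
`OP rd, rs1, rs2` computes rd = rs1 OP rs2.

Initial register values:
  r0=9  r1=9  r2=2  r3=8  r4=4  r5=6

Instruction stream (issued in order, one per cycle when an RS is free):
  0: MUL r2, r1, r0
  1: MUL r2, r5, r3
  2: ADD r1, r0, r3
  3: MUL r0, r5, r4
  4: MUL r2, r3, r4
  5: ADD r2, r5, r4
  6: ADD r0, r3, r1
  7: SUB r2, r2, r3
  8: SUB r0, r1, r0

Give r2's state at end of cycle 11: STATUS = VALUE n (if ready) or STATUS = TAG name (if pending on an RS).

STATUS = TAG Add3

cycle 1: issue MUL r2<-Mul1 // r0:9,r1:9,r2:Mul1,r3:8,r4:4,r5:6
cycle 2: issue MUL r2<-Mul2 // r0:9,r1:9,r2:Mul2,r3:8,r4:4,r5:6
cycle 3: issue ADD r1<-Add1 // r0:9,r1:Add1,r2:Mul2,r3:8,r4:4,r5:6
cycle 4: stall // r0:9,r1:Add1,r2:Mul2,r3:8,r4:4,r5:6
cycle 5: stall // r0:9,r1:Add1,r2:Mul2,r3:8,r4:4,r5:6
cycle 6: CDB Add1=17; stall // r0:9,r1:17,r2:Mul2,r3:8,r4:4,r5:6
cycle 7: CDB Mul1=81; issue MUL r0<-Mul1 // r0:Mul1,r1:17,r2:Mul2,r3:8,r4:4,r5:6
cycle 8: CDB Mul2=48; issue MUL r2<-Mul2 // r0:Mul1,r1:17,r2:Mul2,r3:8,r4:4,r5:6
cycle 9: issue ADD r2<-Add1 // r0:Mul1,r1:17,r2:Add1,r3:8,r4:4,r5:6
cycle 10: issue ADD r0<-Add2 // r0:Add2,r1:17,r2:Add1,r3:8,r4:4,r5:6
cycle 11: issue SUB r2<-Add3 // r0:Add2,r1:17,r2:Add3,r3:8,r4:4,r5:6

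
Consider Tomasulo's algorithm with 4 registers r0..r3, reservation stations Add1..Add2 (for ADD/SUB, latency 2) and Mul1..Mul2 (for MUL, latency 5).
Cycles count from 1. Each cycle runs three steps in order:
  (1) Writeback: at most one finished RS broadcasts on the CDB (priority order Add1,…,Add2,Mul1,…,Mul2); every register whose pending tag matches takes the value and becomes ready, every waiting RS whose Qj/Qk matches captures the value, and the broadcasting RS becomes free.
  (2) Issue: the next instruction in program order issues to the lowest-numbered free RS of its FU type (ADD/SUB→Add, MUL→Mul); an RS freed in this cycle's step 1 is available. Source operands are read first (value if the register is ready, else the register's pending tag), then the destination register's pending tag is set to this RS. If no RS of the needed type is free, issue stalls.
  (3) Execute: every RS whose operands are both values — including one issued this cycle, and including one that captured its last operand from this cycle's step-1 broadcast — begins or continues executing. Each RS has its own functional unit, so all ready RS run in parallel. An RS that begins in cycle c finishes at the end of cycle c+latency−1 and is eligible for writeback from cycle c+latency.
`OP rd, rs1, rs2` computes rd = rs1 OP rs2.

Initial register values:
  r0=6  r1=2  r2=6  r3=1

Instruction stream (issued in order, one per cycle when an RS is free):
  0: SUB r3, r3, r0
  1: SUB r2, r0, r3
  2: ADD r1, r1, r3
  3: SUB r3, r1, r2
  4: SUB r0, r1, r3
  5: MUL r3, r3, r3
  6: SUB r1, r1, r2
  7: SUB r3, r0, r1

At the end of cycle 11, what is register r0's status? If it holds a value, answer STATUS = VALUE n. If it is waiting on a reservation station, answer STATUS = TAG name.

STATUS = VALUE 11

c1: issue SUB r3<-Add1 | r0:6,r1:2,r2:6,r3:Add1
c2: issue SUB r2<-Add2 | r0:6,r1:2,r2:Add2,r3:Add1
c3: CDB Add1=-5; issue ADD r1<-Add1 | r0:6,r1:Add1,r2:Add2,r3:-5
c4: stall | r0:6,r1:Add1,r2:Add2,r3:-5
c5: CDB Add1=-3; issue SUB r3<-Add1 | r0:6,r1:-3,r2:Add2,r3:Add1
c6: CDB Add2=11; issue SUB r0<-Add2 | r0:Add2,r1:-3,r2:11,r3:Add1
c7: issue MUL r3<-Mul1 | r0:Add2,r1:-3,r2:11,r3:Mul1
c8: CDB Add1=-14; issue SUB r1<-Add1 | r0:Add2,r1:Add1,r2:11,r3:Mul1
c9: stall | r0:Add2,r1:Add1,r2:11,r3:Mul1
c10: CDB Add1=-14; issue SUB r3<-Add1 | r0:Add2,r1:-14,r2:11,r3:Add1
c11: CDB Add2=11 | r0:11,r1:-14,r2:11,r3:Add1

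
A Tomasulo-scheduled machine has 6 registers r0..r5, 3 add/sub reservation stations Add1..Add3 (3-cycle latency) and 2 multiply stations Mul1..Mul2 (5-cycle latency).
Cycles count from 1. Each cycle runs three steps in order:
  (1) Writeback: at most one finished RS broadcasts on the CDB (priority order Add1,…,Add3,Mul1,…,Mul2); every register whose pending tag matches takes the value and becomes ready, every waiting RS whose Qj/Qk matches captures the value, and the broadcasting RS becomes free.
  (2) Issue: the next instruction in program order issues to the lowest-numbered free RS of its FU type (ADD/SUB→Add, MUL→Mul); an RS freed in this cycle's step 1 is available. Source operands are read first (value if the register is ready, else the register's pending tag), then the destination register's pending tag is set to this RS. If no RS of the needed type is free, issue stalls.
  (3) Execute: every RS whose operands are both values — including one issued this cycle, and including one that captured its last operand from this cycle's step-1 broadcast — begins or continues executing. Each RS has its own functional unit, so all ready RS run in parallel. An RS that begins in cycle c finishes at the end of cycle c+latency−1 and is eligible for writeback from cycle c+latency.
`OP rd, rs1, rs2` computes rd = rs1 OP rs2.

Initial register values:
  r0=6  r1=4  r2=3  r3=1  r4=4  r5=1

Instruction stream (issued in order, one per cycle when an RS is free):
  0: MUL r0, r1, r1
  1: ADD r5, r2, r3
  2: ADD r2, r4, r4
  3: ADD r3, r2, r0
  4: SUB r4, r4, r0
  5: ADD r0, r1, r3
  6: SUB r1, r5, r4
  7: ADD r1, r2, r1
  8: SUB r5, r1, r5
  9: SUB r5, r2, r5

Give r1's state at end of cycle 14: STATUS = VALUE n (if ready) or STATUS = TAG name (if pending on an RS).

cycle 1: issue MUL r0<-Mul1 // r0:Mul1,r1:4,r2:3,r3:1,r4:4,r5:1
cycle 2: issue ADD r5<-Add1 // r0:Mul1,r1:4,r2:3,r3:1,r4:4,r5:Add1
cycle 3: issue ADD r2<-Add2 // r0:Mul1,r1:4,r2:Add2,r3:1,r4:4,r5:Add1
cycle 4: issue ADD r3<-Add3 // r0:Mul1,r1:4,r2:Add2,r3:Add3,r4:4,r5:Add1
cycle 5: CDB Add1=4; issue SUB r4<-Add1 // r0:Mul1,r1:4,r2:Add2,r3:Add3,r4:Add1,r5:4
cycle 6: CDB Add2=8; issue ADD r0<-Add2 // r0:Add2,r1:4,r2:8,r3:Add3,r4:Add1,r5:4
cycle 7: CDB Mul1=16; stall // r0:Add2,r1:4,r2:8,r3:Add3,r4:Add1,r5:4
cycle 8: stall // r0:Add2,r1:4,r2:8,r3:Add3,r4:Add1,r5:4
cycle 9: stall // r0:Add2,r1:4,r2:8,r3:Add3,r4:Add1,r5:4
cycle 10: CDB Add1=-12; issue SUB r1<-Add1 // r0:Add2,r1:Add1,r2:8,r3:Add3,r4:-12,r5:4
cycle 11: CDB Add3=24; issue ADD r1<-Add3 // r0:Add2,r1:Add3,r2:8,r3:24,r4:-12,r5:4
cycle 12: stall // r0:Add2,r1:Add3,r2:8,r3:24,r4:-12,r5:4
cycle 13: CDB Add1=16; issue SUB r5<-Add1 // r0:Add2,r1:Add3,r2:8,r3:24,r4:-12,r5:Add1
cycle 14: CDB Add2=28; issue SUB r5<-Add2 // r0:28,r1:Add3,r2:8,r3:24,r4:-12,r5:Add2

STATUS = TAG Add3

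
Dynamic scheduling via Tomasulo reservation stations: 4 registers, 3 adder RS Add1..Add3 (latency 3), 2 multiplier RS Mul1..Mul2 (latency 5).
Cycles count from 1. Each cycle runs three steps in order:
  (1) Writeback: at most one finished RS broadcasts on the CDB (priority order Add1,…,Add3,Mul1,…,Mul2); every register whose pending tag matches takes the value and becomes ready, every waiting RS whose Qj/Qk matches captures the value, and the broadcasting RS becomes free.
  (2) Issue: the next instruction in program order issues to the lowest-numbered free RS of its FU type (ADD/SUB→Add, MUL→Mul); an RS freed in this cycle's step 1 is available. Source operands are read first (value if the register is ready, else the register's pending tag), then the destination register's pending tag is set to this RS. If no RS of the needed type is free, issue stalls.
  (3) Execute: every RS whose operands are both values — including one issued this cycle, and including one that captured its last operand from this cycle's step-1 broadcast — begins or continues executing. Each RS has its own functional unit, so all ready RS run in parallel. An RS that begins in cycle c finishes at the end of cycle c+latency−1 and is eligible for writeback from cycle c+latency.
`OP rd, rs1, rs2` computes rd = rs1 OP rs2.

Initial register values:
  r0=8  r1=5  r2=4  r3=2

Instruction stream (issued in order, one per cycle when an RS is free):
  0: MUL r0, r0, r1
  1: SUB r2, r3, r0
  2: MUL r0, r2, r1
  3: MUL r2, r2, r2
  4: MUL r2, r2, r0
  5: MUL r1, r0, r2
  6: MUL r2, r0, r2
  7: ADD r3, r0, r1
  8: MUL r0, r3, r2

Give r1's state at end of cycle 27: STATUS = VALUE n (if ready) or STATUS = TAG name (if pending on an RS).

cycle 1: issue MUL r0<-Mul1 // r0:Mul1,r1:5,r2:4,r3:2
cycle 2: issue SUB r2<-Add1 // r0:Mul1,r1:5,r2:Add1,r3:2
cycle 3: issue MUL r0<-Mul2 // r0:Mul2,r1:5,r2:Add1,r3:2
cycle 4: stall // r0:Mul2,r1:5,r2:Add1,r3:2
cycle 5: stall // r0:Mul2,r1:5,r2:Add1,r3:2
cycle 6: CDB Mul1=40; issue MUL r2<-Mul1 // r0:Mul2,r1:5,r2:Mul1,r3:2
cycle 7: stall // r0:Mul2,r1:5,r2:Mul1,r3:2
cycle 8: stall // r0:Mul2,r1:5,r2:Mul1,r3:2
cycle 9: CDB Add1=-38; stall // r0:Mul2,r1:5,r2:Mul1,r3:2
cycle 10: stall // r0:Mul2,r1:5,r2:Mul1,r3:2
cycle 11: stall // r0:Mul2,r1:5,r2:Mul1,r3:2
cycle 12: stall // r0:Mul2,r1:5,r2:Mul1,r3:2
cycle 13: stall // r0:Mul2,r1:5,r2:Mul1,r3:2
cycle 14: CDB Mul1=1444; issue MUL r2<-Mul1 // r0:Mul2,r1:5,r2:Mul1,r3:2
cycle 15: CDB Mul2=-190; issue MUL r1<-Mul2 // r0:-190,r1:Mul2,r2:Mul1,r3:2
cycle 16: stall // r0:-190,r1:Mul2,r2:Mul1,r3:2
cycle 17: stall // r0:-190,r1:Mul2,r2:Mul1,r3:2
cycle 18: stall // r0:-190,r1:Mul2,r2:Mul1,r3:2
cycle 19: stall // r0:-190,r1:Mul2,r2:Mul1,r3:2
cycle 20: CDB Mul1=-274360; issue MUL r2<-Mul1 // r0:-190,r1:Mul2,r2:Mul1,r3:2
cycle 21: issue ADD r3<-Add1 // r0:-190,r1:Mul2,r2:Mul1,r3:Add1
cycle 22: stall // r0:-190,r1:Mul2,r2:Mul1,r3:Add1
cycle 23: stall // r0:-190,r1:Mul2,r2:Mul1,r3:Add1
cycle 24: stall // r0:-190,r1:Mul2,r2:Mul1,r3:Add1
cycle 25: CDB Mul1=52128400; issue MUL r0<-Mul1 // r0:Mul1,r1:Mul2,r2:52128400,r3:Add1
cycle 26: CDB Mul2=52128400 // r0:Mul1,r1:52128400,r2:52128400,r3:Add1
cycle 27: - // r0:Mul1,r1:52128400,r2:52128400,r3:Add1

STATUS = VALUE 52128400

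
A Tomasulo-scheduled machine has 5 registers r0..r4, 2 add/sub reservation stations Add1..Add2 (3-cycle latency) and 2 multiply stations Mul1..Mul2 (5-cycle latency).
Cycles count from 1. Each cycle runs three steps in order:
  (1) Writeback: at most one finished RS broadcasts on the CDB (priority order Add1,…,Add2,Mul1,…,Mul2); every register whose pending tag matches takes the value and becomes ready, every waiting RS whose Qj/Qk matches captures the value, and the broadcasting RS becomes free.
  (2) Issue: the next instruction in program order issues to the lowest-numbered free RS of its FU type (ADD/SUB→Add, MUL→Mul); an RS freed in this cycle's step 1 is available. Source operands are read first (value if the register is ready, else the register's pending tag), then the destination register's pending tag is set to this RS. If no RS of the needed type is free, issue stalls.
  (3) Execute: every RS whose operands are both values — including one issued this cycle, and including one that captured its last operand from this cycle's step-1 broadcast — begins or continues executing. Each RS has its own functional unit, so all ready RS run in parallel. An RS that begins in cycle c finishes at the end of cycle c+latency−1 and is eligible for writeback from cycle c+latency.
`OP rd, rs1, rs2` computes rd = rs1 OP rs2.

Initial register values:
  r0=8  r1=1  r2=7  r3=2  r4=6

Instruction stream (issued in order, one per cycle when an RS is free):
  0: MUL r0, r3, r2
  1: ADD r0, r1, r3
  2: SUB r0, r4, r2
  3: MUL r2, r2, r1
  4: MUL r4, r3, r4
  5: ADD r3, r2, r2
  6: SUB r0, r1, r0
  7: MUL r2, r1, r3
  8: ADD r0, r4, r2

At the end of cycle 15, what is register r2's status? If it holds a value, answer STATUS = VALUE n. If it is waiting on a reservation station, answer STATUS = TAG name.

STATUS = TAG Mul2

cycle 1: issue MUL r0<-Mul1 // r0:Mul1,r1:1,r2:7,r3:2,r4:6
cycle 2: issue ADD r0<-Add1 // r0:Add1,r1:1,r2:7,r3:2,r4:6
cycle 3: issue SUB r0<-Add2 // r0:Add2,r1:1,r2:7,r3:2,r4:6
cycle 4: issue MUL r2<-Mul2 // r0:Add2,r1:1,r2:Mul2,r3:2,r4:6
cycle 5: CDB Add1=3; stall // r0:Add2,r1:1,r2:Mul2,r3:2,r4:6
cycle 6: CDB Add2=-1; stall // r0:-1,r1:1,r2:Mul2,r3:2,r4:6
cycle 7: CDB Mul1=14; issue MUL r4<-Mul1 // r0:-1,r1:1,r2:Mul2,r3:2,r4:Mul1
cycle 8: issue ADD r3<-Add1 // r0:-1,r1:1,r2:Mul2,r3:Add1,r4:Mul1
cycle 9: CDB Mul2=7; issue SUB r0<-Add2 // r0:Add2,r1:1,r2:7,r3:Add1,r4:Mul1
cycle 10: issue MUL r2<-Mul2 // r0:Add2,r1:1,r2:Mul2,r3:Add1,r4:Mul1
cycle 11: stall // r0:Add2,r1:1,r2:Mul2,r3:Add1,r4:Mul1
cycle 12: CDB Add1=14; issue ADD r0<-Add1 // r0:Add1,r1:1,r2:Mul2,r3:14,r4:Mul1
cycle 13: CDB Add2=2 // r0:Add1,r1:1,r2:Mul2,r3:14,r4:Mul1
cycle 14: CDB Mul1=12 // r0:Add1,r1:1,r2:Mul2,r3:14,r4:12
cycle 15: - // r0:Add1,r1:1,r2:Mul2,r3:14,r4:12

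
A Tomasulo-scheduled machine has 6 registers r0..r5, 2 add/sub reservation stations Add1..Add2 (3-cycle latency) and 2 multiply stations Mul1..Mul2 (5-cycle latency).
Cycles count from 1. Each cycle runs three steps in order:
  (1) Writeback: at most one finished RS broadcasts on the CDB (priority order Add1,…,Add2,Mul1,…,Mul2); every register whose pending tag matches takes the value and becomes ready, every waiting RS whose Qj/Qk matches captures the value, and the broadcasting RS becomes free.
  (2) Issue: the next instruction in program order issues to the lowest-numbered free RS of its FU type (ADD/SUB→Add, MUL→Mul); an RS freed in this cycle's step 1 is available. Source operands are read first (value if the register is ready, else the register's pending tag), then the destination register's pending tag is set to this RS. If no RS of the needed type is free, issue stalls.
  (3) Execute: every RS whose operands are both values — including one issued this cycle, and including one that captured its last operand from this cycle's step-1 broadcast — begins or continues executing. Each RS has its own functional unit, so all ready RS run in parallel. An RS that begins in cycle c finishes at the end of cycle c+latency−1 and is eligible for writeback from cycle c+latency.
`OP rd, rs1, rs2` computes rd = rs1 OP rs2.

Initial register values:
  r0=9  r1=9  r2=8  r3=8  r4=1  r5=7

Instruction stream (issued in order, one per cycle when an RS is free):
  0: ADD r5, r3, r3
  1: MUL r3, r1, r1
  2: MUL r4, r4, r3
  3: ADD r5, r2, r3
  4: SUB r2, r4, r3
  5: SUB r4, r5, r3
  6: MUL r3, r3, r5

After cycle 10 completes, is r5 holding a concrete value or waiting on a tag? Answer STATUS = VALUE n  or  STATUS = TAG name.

  c1: issue ADD r5<-Add1  regs: r0:9,r1:9,r2:8,r3:8,r4:1,r5:Add1
  c2: issue MUL r3<-Mul1  regs: r0:9,r1:9,r2:8,r3:Mul1,r4:1,r5:Add1
  c3: issue MUL r4<-Mul2  regs: r0:9,r1:9,r2:8,r3:Mul1,r4:Mul2,r5:Add1
  c4: CDB Add1=16; issue ADD r5<-Add1  regs: r0:9,r1:9,r2:8,r3:Mul1,r4:Mul2,r5:Add1
  c5: issue SUB r2<-Add2  regs: r0:9,r1:9,r2:Add2,r3:Mul1,r4:Mul2,r5:Add1
  c6: stall  regs: r0:9,r1:9,r2:Add2,r3:Mul1,r4:Mul2,r5:Add1
  c7: CDB Mul1=81; stall  regs: r0:9,r1:9,r2:Add2,r3:81,r4:Mul2,r5:Add1
  c8: stall  regs: r0:9,r1:9,r2:Add2,r3:81,r4:Mul2,r5:Add1
  c9: stall  regs: r0:9,r1:9,r2:Add2,r3:81,r4:Mul2,r5:Add1
  c10: CDB Add1=89; issue SUB r4<-Add1  regs: r0:9,r1:9,r2:Add2,r3:81,r4:Add1,r5:89

STATUS = VALUE 89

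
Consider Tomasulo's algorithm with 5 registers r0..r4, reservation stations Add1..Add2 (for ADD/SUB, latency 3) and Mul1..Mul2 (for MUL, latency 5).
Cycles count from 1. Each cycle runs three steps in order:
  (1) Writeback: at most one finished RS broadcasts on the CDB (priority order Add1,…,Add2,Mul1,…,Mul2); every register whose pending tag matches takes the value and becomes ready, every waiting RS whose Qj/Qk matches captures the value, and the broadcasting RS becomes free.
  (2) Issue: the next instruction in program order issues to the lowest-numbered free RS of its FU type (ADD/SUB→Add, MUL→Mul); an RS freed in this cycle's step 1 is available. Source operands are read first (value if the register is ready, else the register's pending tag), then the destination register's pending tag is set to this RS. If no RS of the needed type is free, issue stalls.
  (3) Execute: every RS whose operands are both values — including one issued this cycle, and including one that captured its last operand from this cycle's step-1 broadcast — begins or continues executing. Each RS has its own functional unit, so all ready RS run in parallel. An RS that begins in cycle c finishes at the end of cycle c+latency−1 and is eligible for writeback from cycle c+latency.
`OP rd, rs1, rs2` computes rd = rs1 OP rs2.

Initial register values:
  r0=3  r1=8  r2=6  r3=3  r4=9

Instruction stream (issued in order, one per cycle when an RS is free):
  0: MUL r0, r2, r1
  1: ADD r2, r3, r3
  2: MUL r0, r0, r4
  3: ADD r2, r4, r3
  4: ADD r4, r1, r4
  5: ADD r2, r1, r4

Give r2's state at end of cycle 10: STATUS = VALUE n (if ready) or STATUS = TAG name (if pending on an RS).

  c1: issue MUL r0<-Mul1  regs: r0:Mul1,r1:8,r2:6,r3:3,r4:9
  c2: issue ADD r2<-Add1  regs: r0:Mul1,r1:8,r2:Add1,r3:3,r4:9
  c3: issue MUL r0<-Mul2  regs: r0:Mul2,r1:8,r2:Add1,r3:3,r4:9
  c4: issue ADD r2<-Add2  regs: r0:Mul2,r1:8,r2:Add2,r3:3,r4:9
  c5: CDB Add1=6; issue ADD r4<-Add1  regs: r0:Mul2,r1:8,r2:Add2,r3:3,r4:Add1
  c6: CDB Mul1=48; stall  regs: r0:Mul2,r1:8,r2:Add2,r3:3,r4:Add1
  c7: CDB Add2=12; issue ADD r2<-Add2  regs: r0:Mul2,r1:8,r2:Add2,r3:3,r4:Add1
  c8: CDB Add1=17  regs: r0:Mul2,r1:8,r2:Add2,r3:3,r4:17
  c9: -  regs: r0:Mul2,r1:8,r2:Add2,r3:3,r4:17
  c10: -  regs: r0:Mul2,r1:8,r2:Add2,r3:3,r4:17

STATUS = TAG Add2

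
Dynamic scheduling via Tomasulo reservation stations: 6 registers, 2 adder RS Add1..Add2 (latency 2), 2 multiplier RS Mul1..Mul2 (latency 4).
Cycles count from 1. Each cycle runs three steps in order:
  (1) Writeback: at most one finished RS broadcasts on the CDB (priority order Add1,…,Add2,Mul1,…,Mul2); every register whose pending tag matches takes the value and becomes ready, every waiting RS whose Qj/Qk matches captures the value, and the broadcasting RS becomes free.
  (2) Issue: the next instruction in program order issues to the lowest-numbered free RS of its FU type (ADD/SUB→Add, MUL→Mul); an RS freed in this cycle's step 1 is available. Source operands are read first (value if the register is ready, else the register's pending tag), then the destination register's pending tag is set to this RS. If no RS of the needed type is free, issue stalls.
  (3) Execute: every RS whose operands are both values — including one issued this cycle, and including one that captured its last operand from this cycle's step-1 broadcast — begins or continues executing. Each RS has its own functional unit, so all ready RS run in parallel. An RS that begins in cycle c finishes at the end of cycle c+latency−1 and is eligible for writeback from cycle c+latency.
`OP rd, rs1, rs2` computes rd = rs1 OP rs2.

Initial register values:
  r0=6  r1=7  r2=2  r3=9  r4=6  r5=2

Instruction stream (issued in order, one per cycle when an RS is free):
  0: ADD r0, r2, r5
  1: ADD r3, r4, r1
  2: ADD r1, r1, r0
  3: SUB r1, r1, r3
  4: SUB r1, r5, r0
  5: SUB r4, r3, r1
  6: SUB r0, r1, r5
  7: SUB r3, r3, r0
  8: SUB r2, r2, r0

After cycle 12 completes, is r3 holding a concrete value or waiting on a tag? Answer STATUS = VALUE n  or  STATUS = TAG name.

STATUS = VALUE 17

cycle 1: issue ADD r0<-Add1 // r0:Add1,r1:7,r2:2,r3:9,r4:6,r5:2
cycle 2: issue ADD r3<-Add2 // r0:Add1,r1:7,r2:2,r3:Add2,r4:6,r5:2
cycle 3: CDB Add1=4; issue ADD r1<-Add1 // r0:4,r1:Add1,r2:2,r3:Add2,r4:6,r5:2
cycle 4: CDB Add2=13; issue SUB r1<-Add2 // r0:4,r1:Add2,r2:2,r3:13,r4:6,r5:2
cycle 5: CDB Add1=11; issue SUB r1<-Add1 // r0:4,r1:Add1,r2:2,r3:13,r4:6,r5:2
cycle 6: stall // r0:4,r1:Add1,r2:2,r3:13,r4:6,r5:2
cycle 7: CDB Add1=-2; issue SUB r4<-Add1 // r0:4,r1:-2,r2:2,r3:13,r4:Add1,r5:2
cycle 8: CDB Add2=-2; issue SUB r0<-Add2 // r0:Add2,r1:-2,r2:2,r3:13,r4:Add1,r5:2
cycle 9: CDB Add1=15; issue SUB r3<-Add1 // r0:Add2,r1:-2,r2:2,r3:Add1,r4:15,r5:2
cycle 10: CDB Add2=-4; issue SUB r2<-Add2 // r0:-4,r1:-2,r2:Add2,r3:Add1,r4:15,r5:2
cycle 11: - // r0:-4,r1:-2,r2:Add2,r3:Add1,r4:15,r5:2
cycle 12: CDB Add1=17 // r0:-4,r1:-2,r2:Add2,r3:17,r4:15,r5:2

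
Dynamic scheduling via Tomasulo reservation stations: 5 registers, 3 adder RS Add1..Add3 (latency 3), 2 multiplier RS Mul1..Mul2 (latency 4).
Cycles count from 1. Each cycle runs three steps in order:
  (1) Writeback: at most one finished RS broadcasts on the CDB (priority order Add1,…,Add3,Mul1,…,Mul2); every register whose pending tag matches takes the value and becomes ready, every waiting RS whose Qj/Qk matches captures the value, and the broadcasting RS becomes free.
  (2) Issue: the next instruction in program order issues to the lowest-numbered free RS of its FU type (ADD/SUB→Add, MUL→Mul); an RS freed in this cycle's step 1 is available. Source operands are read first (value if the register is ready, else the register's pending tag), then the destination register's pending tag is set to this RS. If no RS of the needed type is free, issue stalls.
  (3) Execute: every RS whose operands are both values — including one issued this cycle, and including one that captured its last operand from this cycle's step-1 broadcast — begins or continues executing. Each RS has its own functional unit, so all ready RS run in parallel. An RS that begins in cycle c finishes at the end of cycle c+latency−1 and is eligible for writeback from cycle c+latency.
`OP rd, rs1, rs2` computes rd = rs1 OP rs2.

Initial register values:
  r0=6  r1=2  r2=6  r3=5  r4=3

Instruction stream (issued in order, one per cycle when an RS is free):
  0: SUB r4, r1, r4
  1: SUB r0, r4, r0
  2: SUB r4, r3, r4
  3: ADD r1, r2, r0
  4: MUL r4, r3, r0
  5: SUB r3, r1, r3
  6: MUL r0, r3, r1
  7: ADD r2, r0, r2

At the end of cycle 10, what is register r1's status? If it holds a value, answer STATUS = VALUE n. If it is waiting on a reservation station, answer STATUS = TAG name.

STATUS = VALUE -1

cycle 1: issue SUB r4<-Add1 // r0:6,r1:2,r2:6,r3:5,r4:Add1
cycle 2: issue SUB r0<-Add2 // r0:Add2,r1:2,r2:6,r3:5,r4:Add1
cycle 3: issue SUB r4<-Add3 // r0:Add2,r1:2,r2:6,r3:5,r4:Add3
cycle 4: CDB Add1=-1; issue ADD r1<-Add1 // r0:Add2,r1:Add1,r2:6,r3:5,r4:Add3
cycle 5: issue MUL r4<-Mul1 // r0:Add2,r1:Add1,r2:6,r3:5,r4:Mul1
cycle 6: stall // r0:Add2,r1:Add1,r2:6,r3:5,r4:Mul1
cycle 7: CDB Add2=-7; issue SUB r3<-Add2 // r0:-7,r1:Add1,r2:6,r3:Add2,r4:Mul1
cycle 8: CDB Add3=6; issue MUL r0<-Mul2 // r0:Mul2,r1:Add1,r2:6,r3:Add2,r4:Mul1
cycle 9: issue ADD r2<-Add3 // r0:Mul2,r1:Add1,r2:Add3,r3:Add2,r4:Mul1
cycle 10: CDB Add1=-1 // r0:Mul2,r1:-1,r2:Add3,r3:Add2,r4:Mul1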